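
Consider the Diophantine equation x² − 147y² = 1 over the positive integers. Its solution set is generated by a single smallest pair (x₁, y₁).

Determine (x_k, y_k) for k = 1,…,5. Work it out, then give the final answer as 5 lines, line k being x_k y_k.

d=147: √d = [12; 8,24] (ℓ=2, even), read p_1/q_1
step 0: (12, 1)  from 12·(1,0) + (0,1)
step 1: (97, 8)  from 8·(12,1) + (1,0)
(x₁, y₁) = (97, 8);  97² − 147·8² = 1 ✓
(97+8√147)^2 = 18817 + 1552√147
(97+8√147)^3 = 3650401 + 301080√147
(97+8√147)^4 = 708158977 + 58407968√147
(97+8√147)^5 = 137379191137 + 11330844712√147

97 8
18817 1552
3650401 301080
708158977 58407968
137379191137 11330844712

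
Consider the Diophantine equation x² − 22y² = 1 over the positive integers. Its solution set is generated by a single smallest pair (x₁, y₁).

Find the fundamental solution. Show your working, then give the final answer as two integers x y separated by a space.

197 42

√22 → a₀=4, period (1,2,4,2,1,8); ℓ=6 even so k=5
a_0=4:  p_0=4·1+0=4,  q_0=4·0+1=1
a_1=1:  p_1=1·4+1=5,  q_1=1·1+0=1
…
a_3=4:  p_3=4·14+5=61,  q_3=4·3+1=13
a_4=2:  p_4=2·61+14=136,  q_4=2·13+3=29
a_5=1:  p_5=1·136+61=197,  q_5=1·29+13=42
fundamental: x₁=197, y₁=42  (since 38809 − 22·1764 = 1)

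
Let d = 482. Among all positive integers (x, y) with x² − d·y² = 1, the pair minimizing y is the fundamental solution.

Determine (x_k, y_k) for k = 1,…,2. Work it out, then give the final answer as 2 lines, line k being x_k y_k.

[21; 1,20,1,42] for √482; ℓ=4 ⇒ convergent index 3
k=0  a_k=21  p_k/q_k = 21/1
k=1  a_k=1  p_k/q_k = 22/1
k=2  a_k=20  p_k/q_k = 461/21
k=3  a_k=1  p_k/q_k = 483/22
(x₁, y₁) = (483, 22);  483² − 482·22² = 1 ✓
(483+22√482)^2 = 466577 + 21252√482

483 22
466577 21252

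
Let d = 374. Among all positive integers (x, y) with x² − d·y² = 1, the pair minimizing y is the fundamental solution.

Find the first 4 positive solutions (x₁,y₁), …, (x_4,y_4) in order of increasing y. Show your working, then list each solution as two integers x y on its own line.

3365 174
22646449 1171020
152410598405 7880964426
1025723304619201 53038889415960

d=374: √d = [19; 2,1,18,1,2,38] (ℓ=6, even), read p_5/q_5
a_0=19:  p_0=19·1+0=19,  q_0=19·0+1=1
…
a_4=1:  p_4=1·1083+58=1141,  q_4=1·56+3=59
a_5=2:  p_5=2·1141+1083=3365,  q_5=2·59+56=174
(x₁, y₁) = (3365, 174);  3365² − 374·174² = 1 ✓
(3365+174√374)^2 = 22646449 + 1171020√374
(3365+174√374)^3 = 152410598405 + 7880964426√374
(3365+174√374)^4 = 1025723304619201 + 53038889415960√374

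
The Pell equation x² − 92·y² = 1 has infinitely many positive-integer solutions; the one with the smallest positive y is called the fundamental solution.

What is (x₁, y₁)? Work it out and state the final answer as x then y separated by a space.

1151 120

√92 → a₀=9, period (1,1,2,4,2,1,1,18); ℓ=8 even so k=7
a_0=9:  p_0=9·1+0=9,  q_0=9·0+1=1
a_1=1:  p_1=1·9+1=10,  q_1=1·1+0=1
a_2=1:  p_2=1·10+9=19,  q_2=1·1+1=2
a_3=2:  p_3=2·19+10=48,  q_3=2·2+1=5
a_4=4:  p_4=4·48+19=211,  q_4=4·5+2=22
a_5=2:  p_5=2·211+48=470,  q_5=2·22+5=49
a_6=1:  p_6=1·470+211=681,  q_6=1·49+22=71
a_7=1:  p_7=1·681+470=1151,  q_7=1·71+49=120
fundamental: x₁=1151, y₁=120  (since 1324801 − 92·14400 = 1)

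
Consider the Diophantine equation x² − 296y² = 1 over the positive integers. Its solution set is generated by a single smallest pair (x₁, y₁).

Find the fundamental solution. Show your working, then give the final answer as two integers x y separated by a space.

d=296: √d = [17; 4,1,7,1,4,34] (ℓ=6, even), read p_5/q_5
i=0: a=17 ⇒ p=17, q=1
i=1: a=4 ⇒ p=69, q=4
i=2: a=1 ⇒ p=86, q=5
i=3: a=7 ⇒ p=671, q=39
i=4: a=1 ⇒ p=757, q=44
i=5: a=4 ⇒ p=3699, q=215
fundamental: x₁=3699, y₁=215  (since 13682601 − 296·46225 = 1)

3699 215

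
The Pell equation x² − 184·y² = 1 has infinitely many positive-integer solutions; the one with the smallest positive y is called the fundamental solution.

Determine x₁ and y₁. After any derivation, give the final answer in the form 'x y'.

[13; 1,1,3,2,1,2,1,2,3,1,1,26] for √184; ℓ=12 ⇒ convergent index 11
k=0  a_k=13  p_k/q_k = 13/1
k=1  a_k=1  p_k/q_k = 14/1
k=2  a_k=1  p_k/q_k = 27/2
k=3  a_k=3  p_k/q_k = 95/7
…
k=5  a_k=1  p_k/q_k = 312/23
…
k=8  a_k=2  p_k/q_k = 3147/232
k=9  a_k=3  p_k/q_k = 10594/781
k=10  a_k=1  p_k/q_k = 13741/1013
k=11  a_k=1  p_k/q_k = 24335/1794
→ (24335, 1794).  Check: 24335²=592192225, 184·1794²=592192224, difference 1.

24335 1794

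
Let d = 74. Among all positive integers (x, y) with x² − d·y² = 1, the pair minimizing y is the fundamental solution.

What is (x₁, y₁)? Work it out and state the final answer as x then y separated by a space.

√74 = [8; 1,1,1,1,16, …], period ℓ=5 (odd) → k=9
step 0: (8, 1)  from 8·(1,0) + (0,1)
…
step 2: (17, 2)  from 1·(9,1) + (8,1)
step 3: (26, 3)  from 1·(17,2) + (9,1)
step 4: (43, 5)  from 1·(26,3) + (17,2)
…
step 6: (757, 88)  from 1·(714,83) + (43,5)
step 7: (1471, 171)  from 1·(757,88) + (714,83)
step 8: (2228, 259)  from 1·(1471,171) + (757,88)
step 9: (3699, 430)  from 1·(2228,259) + (1471,171)
(x₁, y₁) = (3699, 430);  3699² − 74·430² = 1 ✓

3699 430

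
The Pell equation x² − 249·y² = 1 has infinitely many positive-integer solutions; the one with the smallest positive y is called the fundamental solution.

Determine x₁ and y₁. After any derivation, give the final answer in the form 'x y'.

8553815 542076

[15; 1,3,1,1,5,…,3,1,30] for √249; ℓ=16 ⇒ convergent index 15
k=0  a_k=15  p_k/q_k = 15/1
…
k=3  a_k=1  p_k/q_k = 79/5
…
k=5  a_k=5  p_k/q_k = 789/50
…
k=7  a_k=3  p_k/q_k = 3582/227
…
k=10  a_k=1  p_k/q_k = 150586/9543
…
k=12  a_k=1  p_k/q_k = 1017351/64472
…
k=14  a_k=3  p_k/q_k = 6669699/422675
k=15  a_k=1  p_k/q_k = 8553815/542076
→ (8553815, 542076).  Check: 8553815²=73167751054225, 249·542076²=73167751054224, difference 1.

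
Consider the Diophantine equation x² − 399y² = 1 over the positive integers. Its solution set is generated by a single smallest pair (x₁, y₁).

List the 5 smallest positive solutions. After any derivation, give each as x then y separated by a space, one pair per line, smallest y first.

[19; 1,38] for √399; ℓ=2 ⇒ convergent index 1
k=0  a_k=19  p_k/q_k = 19/1
k=1  a_k=1  p_k/q_k = 20/1
(x₁, y₁) = (20, 1);  20² − 399·1² = 1 ✓
(x_2, y_2) = (20·20 + 399·1·1, 20·1 + 1·20) = (799, 40)
(x_3, y_3) = (20·799 + 399·1·40, 20·40 + 1·799) = (31940, 1599)
(x_4, y_4) = (20·31940 + 399·1·1599, 20·1599 + 1·31940) = (1276801, 63920)
(x_5, y_5) = (20·1276801 + 399·1·63920, 20·63920 + 1·1276801) = (51040100, 2555201)

20 1
799 40
31940 1599
1276801 63920
51040100 2555201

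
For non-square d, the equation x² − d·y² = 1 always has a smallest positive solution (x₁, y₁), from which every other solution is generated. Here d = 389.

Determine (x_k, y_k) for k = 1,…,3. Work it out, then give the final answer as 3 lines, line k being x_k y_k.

3287049 166660
21609382256801 1095639172680
142062196675667653449 7202839293837075980

√389 = [19; 1,2,1,1,1,1,2,1,38, …], period ℓ=9 (odd) → k=17
step 0: (19, 1)  from 19·(1,0) + (0,1)
step 1: (20, 1)  from 1·(19,1) + (1,0)
step 2: (59, 3)  from 2·(20,1) + (19,1)
…
step 7: (927, 47)  from 2·(355,18) + (217,11)
step 8: (1282, 65)  from 1·(927,47) + (355,18)
step 9: (49643, 2517)  from 38·(1282,65) + (927,47)
step 10: (50925, 2582)  from 1·(49643,2517) + (1282,65)
step 11: (151493, 7681)  from 2·(50925,2582) + (49643,2517)
step 12: (202418, 10263)  from 1·(151493,7681) + (50925,2582)
step 13: (353911, 17944)  from 1·(202418,10263) + (151493,7681)
step 14: (556329, 28207)  from 1·(353911,17944) + (202418,10263)
…
step 16: (2376809, 120509)  from 2·(910240,46151) + (556329,28207)
step 17: (3287049, 166660)  from 1·(2376809,120509) + (910240,46151)
fundamental: x₁=3287049, y₁=166660  (since 10804691128401 − 389·27775555600 = 1)
(3287049+166660√389)^2 = 21609382256801 + 1095639172680√389
(3287049+166660√389)^3 = 142062196675667653449 + 7202839293837075980√389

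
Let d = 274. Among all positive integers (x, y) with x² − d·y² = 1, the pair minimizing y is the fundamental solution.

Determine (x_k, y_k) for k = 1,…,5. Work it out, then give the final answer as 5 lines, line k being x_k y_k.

d=274: √d = [16; 1,1,4,4,1,1,32] (ℓ=7, odd), read p_13/q_13
step 0: (16, 1)  from 16·(1,0) + (0,1)
…
step 2: (33, 2)  from 1·(17,1) + (16,1)
step 3: (149, 9)  from 4·(33,2) + (17,1)
step 4: (629, 38)  from 4·(149,9) + (33,2)
step 5: (778, 47)  from 1·(629,38) + (149,9)
step 6: (1407, 85)  from 1·(778,47) + (629,38)
step 7: (45802, 2767)  from 32·(1407,85) + (778,47)
…
step 9: (93011, 5619)  from 1·(47209,2852) + (45802,2767)
step 10: (419253, 25328)  from 4·(93011,5619) + (47209,2852)
step 11: (1770023, 106931)  from 4·(419253,25328) + (93011,5619)
step 12: (2189276, 132259)  from 1·(1770023,106931) + (419253,25328)
step 13: (3959299, 239190)  from 1·(2189276,132259) + (1770023,106931)
fundamental: x₁=3959299, y₁=239190  (since 15676048571401 − 274·57211856100 = 1)
n=2: (3959299,239190)∘(3959299,239190) = (3959299·3959299+274·239190·239190, 3959299·239190+239190·3959299) = (31352097142801,1894049455620)
n=3: (31352097142801,1894049455620)∘(3959299,239190) = (3959299·31352097142801+274·239190·1894049455620, 3959299·1894049455620+239190·31352097142801) = (248264653730785753699,14998216231173381570)
n=4: (248264653730785753699,14998216231173381570)∘(3959299,239190) = (3959299·248264653730785753699+274·239190·14998216231173381570, 3959299·14998216231173381570+239190·248264653730785753699) = (1965907990503261255572251201,118764845051735182903983240)
n=5: (1965907990503261255572251201,118764845051735182903983240)∘(3959299,239190) = (3959299·1965907990503261255572251201+274·239190·118764845051735182903983240, 3959299·118764845051735182903983240+239190·1965907990503261255572251201) = (15567235081782895307198186429982499,940451064496965117656884702915950)

3959299 239190
31352097142801 1894049455620
248264653730785753699 14998216231173381570
1965907990503261255572251201 118764845051735182903983240
15567235081782895307198186429982499 940451064496965117656884702915950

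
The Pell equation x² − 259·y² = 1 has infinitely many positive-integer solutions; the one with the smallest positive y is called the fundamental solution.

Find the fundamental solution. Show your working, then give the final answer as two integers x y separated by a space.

847225 52644

d=259: √d = [16; 10,1,2,3,4,3,2,1,10,32] (ℓ=10, even), read p_9/q_9
a_0=16:  p_0=16·1+0=16,  q_0=16·0+1=1
a_1=10:  p_1=10·16+1=161,  q_1=10·1+0=10
a_2=1:  p_2=1·161+16=177,  q_2=1·10+1=11
…
a_4=3:  p_4=3·515+177=1722,  q_4=3·32+11=107
a_5=4:  p_5=4·1722+515=7403,  q_5=4·107+32=460
…
a_7=2:  p_7=2·23931+7403=55265,  q_7=2·1487+460=3434
a_8=1:  p_8=1·55265+23931=79196,  q_8=1·3434+1487=4921
a_9=10:  p_9=10·79196+55265=847225,  q_9=10·4921+3434=52644
fundamental: x₁=847225, y₁=52644  (since 717790200625 − 259·2771390736 = 1)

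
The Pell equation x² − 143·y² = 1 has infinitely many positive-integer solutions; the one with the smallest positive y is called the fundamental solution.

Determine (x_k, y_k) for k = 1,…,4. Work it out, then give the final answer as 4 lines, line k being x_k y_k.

√143 → a₀=11, period (1,22); ℓ=2 even so k=1
step 0: (11, 1)  from 11·(1,0) + (0,1)
step 1: (12, 1)  from 1·(11,1) + (1,0)
(x₁, y₁) = (12, 1);  12² − 143·1² = 1 ✓
k=2:  x_2 = 12·12+143·1·1 = 287,  y_2 = 12·1+1·12 = 24
k=3:  x_3 = 12·287+143·1·24 = 6876,  y_3 = 12·24+1·287 = 575
k=4:  x_4 = 12·6876+143·1·575 = 164737,  y_4 = 12·575+1·6876 = 13776

12 1
287 24
6876 575
164737 13776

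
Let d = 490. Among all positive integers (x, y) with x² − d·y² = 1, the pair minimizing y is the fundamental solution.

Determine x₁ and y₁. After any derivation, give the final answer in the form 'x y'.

[22; 7,2,1,4,4,4,1,2,7,44] for √490; ℓ=10 ⇒ convergent index 9
a_0=22:  p_0=22·1+0=22,  q_0=22·0+1=1
…
a_4=4:  p_4=4·487+332=2280,  q_4=4·22+15=103
a_5=4:  p_5=4·2280+487=9607,  q_5=4·103+22=434
a_6=4:  p_6=4·9607+2280=40708,  q_6=4·434+103=1839
a_7=1:  p_7=1·40708+9607=50315,  q_7=1·1839+434=2273
a_8=2:  p_8=2·50315+40708=141338,  q_8=2·2273+1839=6385
a_9=7:  p_9=7·141338+50315=1039681,  q_9=7·6385+2273=46968
→ (1039681, 46968).  Check: 1039681²=1080936581761, 490·46968²=1080936581760, difference 1.

1039681 46968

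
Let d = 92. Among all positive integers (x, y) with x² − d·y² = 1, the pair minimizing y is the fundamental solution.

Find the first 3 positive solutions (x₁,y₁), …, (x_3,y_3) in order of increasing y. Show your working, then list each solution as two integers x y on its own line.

√92 → a₀=9, period (1,1,2,4,2,1,1,18); ℓ=8 even so k=7
i=0: a=9 ⇒ p=9, q=1
…
i=4: a=4 ⇒ p=211, q=22
…
i=6: a=1 ⇒ p=681, q=71
i=7: a=1 ⇒ p=1151, q=120
(x₁, y₁) = (1151, 120);  1151² − 92·120² = 1 ✓
k=2:  x_2 = 1151·1151+92·120·120 = 2649601,  y_2 = 1151·120+120·1151 = 276240
k=3:  x_3 = 1151·2649601+92·120·276240 = 6099380351,  y_3 = 1151·276240+120·2649601 = 635904360

1151 120
2649601 276240
6099380351 635904360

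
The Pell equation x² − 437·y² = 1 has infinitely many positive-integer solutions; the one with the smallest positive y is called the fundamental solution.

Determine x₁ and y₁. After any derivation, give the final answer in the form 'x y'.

[20; 1,9,2,9,1,40] for √437; ℓ=6 ⇒ convergent index 5
a_0=20:  p_0=20·1+0=20,  q_0=20·0+1=1
a_1=1:  p_1=1·20+1=21,  q_1=1·1+0=1
…
a_3=2:  p_3=2·209+21=439,  q_3=2·10+1=21
a_4=9:  p_4=9·439+209=4160,  q_4=9·21+10=199
a_5=1:  p_5=1·4160+439=4599,  q_5=1·199+21=220
(x₁, y₁) = (4599, 220);  4599² − 437·220² = 1 ✓

4599 220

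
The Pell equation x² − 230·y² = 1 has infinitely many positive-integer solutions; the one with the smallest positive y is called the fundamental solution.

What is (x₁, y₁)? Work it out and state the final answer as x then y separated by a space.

91 6

[15; 6,30] for √230; ℓ=2 ⇒ convergent index 1
step 0: (15, 1)  from 15·(1,0) + (0,1)
step 1: (91, 6)  from 6·(15,1) + (1,0)
fundamental: x₁=91, y₁=6  (since 8281 − 230·36 = 1)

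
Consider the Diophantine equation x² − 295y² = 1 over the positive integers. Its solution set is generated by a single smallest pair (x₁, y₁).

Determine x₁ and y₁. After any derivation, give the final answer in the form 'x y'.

[17; 5,1,2,3,2,6,2,3,2,1,5,34] for √295; ℓ=12 ⇒ convergent index 11
a_0=17:  p_0=17·1+0=17,  q_0=17·0+1=1
a_1=5:  p_1=5·17+1=86,  q_1=5·1+0=5
…
a_3=2:  p_3=2·103+86=292,  q_3=2·6+5=17
a_4=3:  p_4=3·292+103=979,  q_4=3·17+6=57
a_5=2:  p_5=2·979+292=2250,  q_5=2·57+17=131
…
a_7=2:  p_7=2·14479+2250=31208,  q_7=2·843+131=1817
a_8=3:  p_8=3·31208+14479=108103,  q_8=3·1817+843=6294
a_9=2:  p_9=2·108103+31208=247414,  q_9=2·6294+1817=14405
a_10=1:  p_10=1·247414+108103=355517,  q_10=1·14405+6294=20699
a_11=5:  p_11=5·355517+247414=2024999,  q_11=5·20699+14405=117900
fundamental: x₁=2024999, y₁=117900  (since 4100620950001 − 295·13900410000 = 1)

2024999 117900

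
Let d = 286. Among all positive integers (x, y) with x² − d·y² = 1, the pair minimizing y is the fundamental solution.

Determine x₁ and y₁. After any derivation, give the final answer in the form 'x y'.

[16; 1,10,3,3,2,3,3,10,1,32] for √286; ℓ=10 ⇒ convergent index 9
i=0: a=16 ⇒ p=16, q=1
i=1: a=1 ⇒ p=17, q=1
…
i=3: a=3 ⇒ p=575, q=34
i=4: a=3 ⇒ p=1911, q=113
i=5: a=2 ⇒ p=4397, q=260
i=6: a=3 ⇒ p=15102, q=893
i=7: a=3 ⇒ p=49703, q=2939
i=8: a=10 ⇒ p=512132, q=30283
i=9: a=1 ⇒ p=561835, q=33222
(x₁, y₁) = (561835, 33222);  561835² − 286·33222² = 1 ✓

561835 33222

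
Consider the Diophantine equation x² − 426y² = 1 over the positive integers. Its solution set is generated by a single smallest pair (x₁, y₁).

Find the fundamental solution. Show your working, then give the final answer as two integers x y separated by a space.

88751 4300

[20; 1,1,1,3,2,6,2,3,1,1,1,40] for √426; ℓ=12 ⇒ convergent index 11
step 0: (20, 1)  from 20·(1,0) + (0,1)
…
step 2: (41, 2)  from 1·(21,1) + (20,1)
…
step 4: (227, 11)  from 3·(62,3) + (41,2)
…
step 7: (7162, 347)  from 2·(3323,161) + (516,25)
step 8: (24809, 1202)  from 3·(7162,347) + (3323,161)
step 9: (31971, 1549)  from 1·(24809,1202) + (7162,347)
step 10: (56780, 2751)  from 1·(31971,1549) + (24809,1202)
step 11: (88751, 4300)  from 1·(56780,2751) + (31971,1549)
(x₁, y₁) = (88751, 4300);  88751² − 426·4300² = 1 ✓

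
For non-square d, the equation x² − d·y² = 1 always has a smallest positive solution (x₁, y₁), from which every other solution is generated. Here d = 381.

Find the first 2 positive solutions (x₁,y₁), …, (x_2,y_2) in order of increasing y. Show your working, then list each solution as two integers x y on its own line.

√381 = [19; 1,1,12,1,1,38, …], period ℓ=6 (even) → k=5
k=0  a_k=19  p_k/q_k = 19/1
…
k=2  a_k=1  p_k/q_k = 39/2
…
k=4  a_k=1  p_k/q_k = 527/27
k=5  a_k=1  p_k/q_k = 1015/52
→ (1015, 52).  Check: 1015²=1030225, 381·52²=1030224, difference 1.
n=2: (1015,52)∘(1015,52) = (1015·1015+381·52·52, 1015·52+52·1015) = (2060449,105560)

1015 52
2060449 105560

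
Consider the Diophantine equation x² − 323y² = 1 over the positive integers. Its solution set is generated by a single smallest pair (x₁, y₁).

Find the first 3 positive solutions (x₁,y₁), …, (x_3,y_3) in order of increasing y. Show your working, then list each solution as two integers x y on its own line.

[17; 1,34] for √323; ℓ=2 ⇒ convergent index 1
i=0: a=17 ⇒ p=17, q=1
i=1: a=1 ⇒ p=18, q=1
fundamental: x₁=18, y₁=1  (since 324 − 323·1 = 1)
k=2:  x_2 = 18·18+323·1·1 = 647,  y_2 = 18·1+1·18 = 36
k=3:  x_3 = 18·647+323·1·36 = 23274,  y_3 = 18·36+1·647 = 1295

18 1
647 36
23274 1295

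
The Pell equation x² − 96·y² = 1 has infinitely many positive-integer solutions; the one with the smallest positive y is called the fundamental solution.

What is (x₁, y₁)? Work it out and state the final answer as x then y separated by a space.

√96 → a₀=9, period (1,3,1,18); ℓ=4 even so k=3
k=0  a_k=9  p_k/q_k = 9/1
k=1  a_k=1  p_k/q_k = 10/1
k=2  a_k=3  p_k/q_k = 39/4
k=3  a_k=1  p_k/q_k = 49/5
(x₁, y₁) = (49, 5);  49² − 96·5² = 1 ✓

49 5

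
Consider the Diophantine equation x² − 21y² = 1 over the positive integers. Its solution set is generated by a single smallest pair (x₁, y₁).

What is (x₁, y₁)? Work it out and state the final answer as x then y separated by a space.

d=21: √d = [4; 1,1,2,1,1,8] (ℓ=6, even), read p_5/q_5
k=0  a_k=4  p_k/q_k = 4/1
…
k=2  a_k=1  p_k/q_k = 9/2
k=3  a_k=2  p_k/q_k = 23/5
k=4  a_k=1  p_k/q_k = 32/7
k=5  a_k=1  p_k/q_k = 55/12
(x₁, y₁) = (55, 12);  55² − 21·12² = 1 ✓

55 12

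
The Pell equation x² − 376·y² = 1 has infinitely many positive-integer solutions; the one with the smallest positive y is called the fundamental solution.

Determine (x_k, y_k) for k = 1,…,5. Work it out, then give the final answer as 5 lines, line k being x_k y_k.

2143295 110532
9187426914049 473805365880
39382732335491159615 2031009343327438668
168817626601983862467148801 8706104341013491514496240
723651950015758622280719887718975 37319499807142991581781109982932

d=376: √d = [19; 2,1,1,3,1,…,1,2,38] (ℓ=16, even), read p_15/q_15
k=0  a_k=19  p_k/q_k = 19/1
…
k=2  a_k=1  p_k/q_k = 58/3
k=3  a_k=1  p_k/q_k = 97/5
k=4  a_k=3  p_k/q_k = 349/18
k=5  a_k=1  p_k/q_k = 446/23
…
k=9  a_k=2  p_k/q_k = 28834/1487
k=10  a_k=2  p_k/q_k = 70621/3642
k=11  a_k=1  p_k/q_k = 99455/5129
k=12  a_k=3  p_k/q_k = 368986/19029
k=13  a_k=1  p_k/q_k = 468441/24158
k=14  a_k=1  p_k/q_k = 837427/43187
k=15  a_k=2  p_k/q_k = 2143295/110532
fundamental: x₁=2143295, y₁=110532  (since 4593713457025 − 376·12217323024 = 1)
(x_2, y_2) = (2143295·2143295 + 376·110532·110532, 2143295·110532 + 110532·2143295) = (9187426914049, 473805365880)
(x_3, y_3) = (2143295·9187426914049 + 376·110532·473805365880, 2143295·473805365880 + 110532·9187426914049) = (39382732335491159615, 2031009343327438668)
(x_4, y_4) = (2143295·39382732335491159615 + 376·110532·2031009343327438668, 2143295·2031009343327438668 + 110532·39382732335491159615) = (168817626601983862467148801, 8706104341013491514496240)
(x_5, y_5) = (2143295·168817626601983862467148801 + 376·110532·8706104341013491514496240, 2143295·8706104341013491514496240 + 110532·168817626601983862467148801) = (723651950015758622280719887718975, 37319499807142991581781109982932)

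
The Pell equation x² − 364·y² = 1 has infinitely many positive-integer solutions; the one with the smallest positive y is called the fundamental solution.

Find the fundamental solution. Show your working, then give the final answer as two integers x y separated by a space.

4954951 259710

[19; 12,1,2,3,1,8,1,3,2,1,12,38] for √364; ℓ=12 ⇒ convergent index 11
k=0  a_k=19  p_k/q_k = 19/1
k=1  a_k=12  p_k/q_k = 229/12
…
k=3  a_k=2  p_k/q_k = 725/38
k=4  a_k=3  p_k/q_k = 2423/127
k=5  a_k=1  p_k/q_k = 3148/165
k=6  a_k=8  p_k/q_k = 27607/1447
k=7  a_k=1  p_k/q_k = 30755/1612
k=8  a_k=3  p_k/q_k = 119872/6283
…
k=10  a_k=1  p_k/q_k = 390371/20461
k=11  a_k=12  p_k/q_k = 4954951/259710
(x₁, y₁) = (4954951, 259710);  4954951² − 364·259710² = 1 ✓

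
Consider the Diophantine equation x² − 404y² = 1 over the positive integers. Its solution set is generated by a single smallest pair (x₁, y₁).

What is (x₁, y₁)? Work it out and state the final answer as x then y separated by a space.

201 10

√404 → a₀=20, period (10,40); ℓ=2 even so k=1
step 0: (20, 1)  from 20·(1,0) + (0,1)
step 1: (201, 10)  from 10·(20,1) + (1,0)
(x₁, y₁) = (201, 10);  201² − 404·10² = 1 ✓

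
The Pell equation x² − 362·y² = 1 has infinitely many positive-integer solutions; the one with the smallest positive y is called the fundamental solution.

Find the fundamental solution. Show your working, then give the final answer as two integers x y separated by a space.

723 38

√362 = [19; 38, …], period ℓ=1 (odd) → k=1
k=0  a_k=19  p_k/q_k = 19/1
k=1  a_k=38  p_k/q_k = 723/38
→ (723, 38).  Check: 723²=522729, 362·38²=522728, difference 1.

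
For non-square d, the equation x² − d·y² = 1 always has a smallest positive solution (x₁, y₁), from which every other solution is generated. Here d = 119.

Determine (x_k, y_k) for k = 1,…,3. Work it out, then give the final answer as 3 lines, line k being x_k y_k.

120 11
28799 2640
6911640 633589

√119 = [10; 1,9,1,20, …], period ℓ=4 (even) → k=3
i=0: a=10 ⇒ p=10, q=1
i=1: a=1 ⇒ p=11, q=1
i=2: a=9 ⇒ p=109, q=10
i=3: a=1 ⇒ p=120, q=11
fundamental: x₁=120, y₁=11  (since 14400 − 119·121 = 1)
k=2:  x_2 = 120·120+119·11·11 = 28799,  y_2 = 120·11+11·120 = 2640
k=3:  x_3 = 120·28799+119·11·2640 = 6911640,  y_3 = 120·2640+11·28799 = 633589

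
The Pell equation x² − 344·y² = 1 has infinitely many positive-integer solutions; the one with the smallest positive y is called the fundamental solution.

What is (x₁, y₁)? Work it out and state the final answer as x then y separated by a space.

[18; 1,1,4,1,3,1,4,1,1,36] for √344; ℓ=10 ⇒ convergent index 9
i=0: a=18 ⇒ p=18, q=1
i=1: a=1 ⇒ p=19, q=1
i=2: a=1 ⇒ p=37, q=2
i=3: a=4 ⇒ p=167, q=9
i=4: a=1 ⇒ p=204, q=11
…
i=6: a=1 ⇒ p=983, q=53
i=7: a=4 ⇒ p=4711, q=254
i=8: a=1 ⇒ p=5694, q=307
i=9: a=1 ⇒ p=10405, q=561
→ (10405, 561).  Check: 10405²=108264025, 344·561²=108264024, difference 1.

10405 561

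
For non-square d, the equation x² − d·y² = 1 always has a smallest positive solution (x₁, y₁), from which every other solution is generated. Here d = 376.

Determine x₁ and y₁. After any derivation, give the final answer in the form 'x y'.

√376 = [19; 2,1,1,3,1,…,1,2,38, …], period ℓ=16 (even) → k=15
k=0  a_k=19  p_k/q_k = 19/1
k=1  a_k=2  p_k/q_k = 39/2
…
k=4  a_k=3  p_k/q_k = 349/18
k=5  a_k=1  p_k/q_k = 446/23
k=6  a_k=2  p_k/q_k = 1241/64
k=7  a_k=2  p_k/q_k = 2928/151
k=8  a_k=4  p_k/q_k = 12953/668
…
k=10  a_k=2  p_k/q_k = 70621/3642
…
k=12  a_k=3  p_k/q_k = 368986/19029
…
k=14  a_k=1  p_k/q_k = 837427/43187
k=15  a_k=2  p_k/q_k = 2143295/110532
→ (2143295, 110532).  Check: 2143295²=4593713457025, 376·110532²=4593713457024, difference 1.

2143295 110532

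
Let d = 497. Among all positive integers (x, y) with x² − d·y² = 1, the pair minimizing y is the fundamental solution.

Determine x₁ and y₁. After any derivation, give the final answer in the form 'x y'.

d=497: √d = [22; 3,2,2,5,6,5,2,2,3,44] (ℓ=10, even), read p_9/q_9
step 0: (22, 1)  from 22·(1,0) + (0,1)
…
step 3: (379, 17)  from 2·(156,7) + (67,3)
…
step 5: (12685, 569)  from 6·(2051,92) + (379,17)
step 6: (65476, 2937)  from 5·(12685,569) + (2051,92)
step 7: (143637, 6443)  from 2·(65476,2937) + (12685,569)
step 8: (352750, 15823)  from 2·(143637,6443) + (65476,2937)
step 9: (1201887, 53912)  from 3·(352750,15823) + (143637,6443)
(x₁, y₁) = (1201887, 53912);  1201887² − 497·53912² = 1 ✓

1201887 53912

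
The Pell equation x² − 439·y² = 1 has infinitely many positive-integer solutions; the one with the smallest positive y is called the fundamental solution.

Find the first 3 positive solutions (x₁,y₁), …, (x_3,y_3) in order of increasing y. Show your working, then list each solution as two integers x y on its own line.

440 21
387199 18480
340734680 16262379

√439 → a₀=20, period (1,19,1,40); ℓ=4 even so k=3
k=0  a_k=20  p_k/q_k = 20/1
…
k=2  a_k=19  p_k/q_k = 419/20
k=3  a_k=1  p_k/q_k = 440/21
(x₁, y₁) = (440, 21);  440² − 439·21² = 1 ✓
n=2: (440,21)∘(440,21) = (440·440+439·21·21, 440·21+21·440) = (387199,18480)
n=3: (387199,18480)∘(440,21) = (440·387199+439·21·18480, 440·18480+21·387199) = (340734680,16262379)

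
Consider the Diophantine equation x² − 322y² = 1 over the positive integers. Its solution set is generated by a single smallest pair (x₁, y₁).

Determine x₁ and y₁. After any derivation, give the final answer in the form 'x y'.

d=322: √d = [17; 1,16,1,34] (ℓ=4, even), read p_3/q_3
i=0: a=17 ⇒ p=17, q=1
…
i=2: a=16 ⇒ p=305, q=17
i=3: a=1 ⇒ p=323, q=18
fundamental: x₁=323, y₁=18  (since 104329 − 322·324 = 1)

323 18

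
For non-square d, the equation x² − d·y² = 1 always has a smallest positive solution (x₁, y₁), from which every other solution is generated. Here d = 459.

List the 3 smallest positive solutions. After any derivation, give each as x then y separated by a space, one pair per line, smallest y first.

499850 23331
499700044999 23324000700
499550134985000450 23317003499766669

[21; 2,2,1,4,21,4,1,2,2,42] for √459; ℓ=10 ⇒ convergent index 9
k=0  a_k=21  p_k/q_k = 21/1
k=1  a_k=2  p_k/q_k = 43/2
k=2  a_k=2  p_k/q_k = 107/5
…
k=6  a_k=4  p_k/q_k = 60695/2833
…
k=8  a_k=2  p_k/q_k = 212079/9899
k=9  a_k=2  p_k/q_k = 499850/23331
→ (499850, 23331).  Check: 499850²=249850022500, 459·23331²=249850022499, difference 1.
n=2: (499850,23331)∘(499850,23331) = (499850·499850+459·23331·23331, 499850·23331+23331·499850) = (499700044999,23324000700)
n=3: (499700044999,23324000700)∘(499850,23331) = (499850·499700044999+459·23331·23324000700, 499850·23324000700+23331·499700044999) = (499550134985000450,23317003499766669)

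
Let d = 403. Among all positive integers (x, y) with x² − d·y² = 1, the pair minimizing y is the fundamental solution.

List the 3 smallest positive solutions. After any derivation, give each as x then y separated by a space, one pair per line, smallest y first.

669878 33369
897473069767 44706317964
1202394930058086974 59895557730143415

[20; 13,2,1,3,1,3,1,2,13,40] for √403; ℓ=10 ⇒ convergent index 9
k=0  a_k=20  p_k/q_k = 20/1
k=1  a_k=13  p_k/q_k = 261/13
k=2  a_k=2  p_k/q_k = 542/27
k=3  a_k=1  p_k/q_k = 803/40
k=4  a_k=3  p_k/q_k = 2951/147
k=5  a_k=1  p_k/q_k = 3754/187
k=6  a_k=3  p_k/q_k = 14213/708
k=7  a_k=1  p_k/q_k = 17967/895
k=8  a_k=2  p_k/q_k = 50147/2498
k=9  a_k=13  p_k/q_k = 669878/33369
fundamental: x₁=669878, y₁=33369  (since 448736534884 − 403·1113490161 = 1)
(669878+33369√403)^2 = 897473069767 + 44706317964√403
(669878+33369√403)^3 = 1202394930058086974 + 59895557730143415√403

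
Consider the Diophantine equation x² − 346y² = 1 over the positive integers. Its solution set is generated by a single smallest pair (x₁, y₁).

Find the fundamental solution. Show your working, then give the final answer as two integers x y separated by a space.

17299 930

√346 = [18; 1,1,1,1,36, …], period ℓ=5 (odd) → k=9
step 0: (18, 1)  from 18·(1,0) + (0,1)
…
step 2: (37, 2)  from 1·(19,1) + (18,1)
…
step 4: (93, 5)  from 1·(56,3) + (37,2)
…
step 6: (3497, 188)  from 1·(3404,183) + (93,5)
step 7: (6901, 371)  from 1·(3497,188) + (3404,183)
step 8: (10398, 559)  from 1·(6901,371) + (3497,188)
step 9: (17299, 930)  from 1·(10398,559) + (6901,371)
(x₁, y₁) = (17299, 930);  17299² − 346·930² = 1 ✓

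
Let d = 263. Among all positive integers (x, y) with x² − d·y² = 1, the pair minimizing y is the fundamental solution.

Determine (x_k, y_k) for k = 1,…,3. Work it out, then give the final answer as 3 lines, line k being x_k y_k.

d=263: √d = [16; 4,1,1,1,1,15,1,1,1,1,4,32] (ℓ=12, even), read p_11/q_11
step 0: (16, 1)  from 16·(1,0) + (0,1)
step 1: (65, 4)  from 4·(16,1) + (1,0)
…
step 4: (227, 14)  from 1·(146,9) + (81,5)
…
step 6: (5822, 359)  from 15·(373,23) + (227,14)
step 7: (6195, 382)  from 1·(5822,359) + (373,23)
…
step 9: (18212, 1123)  from 1·(12017,741) + (6195,382)
step 10: (30229, 1864)  from 1·(18212,1123) + (12017,741)
step 11: (139128, 8579)  from 4·(30229,1864) + (18212,1123)
→ (139128, 8579).  Check: 139128²=19356600384, 263·8579²=19356600383, difference 1.
n=2: (139128,8579)∘(139128,8579) = (139128·139128+263·8579·8579, 139128·8579+8579·139128) = (38713200767,2387158224)
n=3: (38713200767,2387158224)∘(139128,8579) = (139128·38713200767+263·8579·2387158224, 139128·2387158224+8579·38713200767) = (10772180392483224,664241098768765)

139128 8579
38713200767 2387158224
10772180392483224 664241098768765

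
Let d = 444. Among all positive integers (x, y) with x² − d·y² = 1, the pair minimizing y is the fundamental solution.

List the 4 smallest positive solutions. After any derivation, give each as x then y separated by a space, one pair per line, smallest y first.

√444 → a₀=21, period (14,42); ℓ=2 even so k=1
i=0: a=21 ⇒ p=21, q=1
i=1: a=14 ⇒ p=295, q=14
(x₁, y₁) = (295, 14);  295² − 444·14² = 1 ✓
n=2: (295,14)∘(295,14) = (295·295+444·14·14, 295·14+14·295) = (174049,8260)
n=3: (174049,8260)∘(295,14) = (295·174049+444·14·8260, 295·8260+14·174049) = (102688615,4873386)
n=4: (102688615,4873386)∘(295,14) = (295·102688615+444·14·4873386, 295·4873386+14·102688615) = (60586108801,2875289480)

295 14
174049 8260
102688615 4873386
60586108801 2875289480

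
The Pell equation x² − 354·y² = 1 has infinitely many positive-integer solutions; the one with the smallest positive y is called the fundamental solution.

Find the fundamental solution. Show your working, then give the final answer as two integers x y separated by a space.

258065 13716

[18; 1,4,2,2,18,2,2,4,1,36] for √354; ℓ=10 ⇒ convergent index 9
k=0  a_k=18  p_k/q_k = 18/1
k=1  a_k=1  p_k/q_k = 19/1
k=2  a_k=4  p_k/q_k = 94/5
k=3  a_k=2  p_k/q_k = 207/11
…
k=5  a_k=18  p_k/q_k = 9351/497
k=6  a_k=2  p_k/q_k = 19210/1021
k=7  a_k=2  p_k/q_k = 47771/2539
k=8  a_k=4  p_k/q_k = 210294/11177
k=9  a_k=1  p_k/q_k = 258065/13716
fundamental: x₁=258065, y₁=13716  (since 66597544225 − 354·188128656 = 1)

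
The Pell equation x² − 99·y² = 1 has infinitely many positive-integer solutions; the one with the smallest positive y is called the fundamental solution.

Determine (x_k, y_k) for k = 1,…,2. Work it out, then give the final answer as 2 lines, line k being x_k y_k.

d=99: √d = [9; 1,18] (ℓ=2, even), read p_1/q_1
a_0=9:  p_0=9·1+0=9,  q_0=9·0+1=1
a_1=1:  p_1=1·9+1=10,  q_1=1·1+0=1
(x₁, y₁) = (10, 1);  10² − 99·1² = 1 ✓
k=2:  x_2 = 10·10+99·1·1 = 199,  y_2 = 10·1+1·10 = 20

10 1
199 20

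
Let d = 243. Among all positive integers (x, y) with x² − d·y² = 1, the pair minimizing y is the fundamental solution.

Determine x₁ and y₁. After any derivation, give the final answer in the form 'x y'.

[15; 1,1,2,3,15,3,2,1,1,30] for √243; ℓ=10 ⇒ convergent index 9
step 0: (15, 1)  from 15·(1,0) + (0,1)
step 1: (16, 1)  from 1·(15,1) + (1,0)
step 2: (31, 2)  from 1·(16,1) + (15,1)
step 3: (78, 5)  from 2·(31,2) + (16,1)
…
step 8: (41325, 2651)  from 1·(28901,1854) + (12424,797)
step 9: (70226, 4505)  from 1·(41325,2651) + (28901,1854)
fundamental: x₁=70226, y₁=4505  (since 4931691076 − 243·20295025 = 1)

70226 4505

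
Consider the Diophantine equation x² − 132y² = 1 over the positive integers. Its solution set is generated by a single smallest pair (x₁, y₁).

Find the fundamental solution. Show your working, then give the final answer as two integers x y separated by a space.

d=132: √d = [11; 2,22] (ℓ=2, even), read p_1/q_1
a_0=11:  p_0=11·1+0=11,  q_0=11·0+1=1
a_1=2:  p_1=2·11+1=23,  q_1=2·1+0=2
fundamental: x₁=23, y₁=2  (since 529 − 132·4 = 1)

23 2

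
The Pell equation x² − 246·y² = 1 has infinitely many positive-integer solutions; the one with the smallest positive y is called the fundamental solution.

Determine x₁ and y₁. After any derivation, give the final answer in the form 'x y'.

[15; 1,2,5,1,14,1,5,2,1,30] for √246; ℓ=10 ⇒ convergent index 9
a_0=15:  p_0=15·1+0=15,  q_0=15·0+1=1
a_1=1:  p_1=1·15+1=16,  q_1=1·1+0=1
…
a_3=5:  p_3=5·47+16=251,  q_3=5·3+1=16
a_4=1:  p_4=1·251+47=298,  q_4=1·16+3=19
…
a_8=2:  p_8=2·28028+4721=60777,  q_8=2·1787+301=3875
a_9=1:  p_9=1·60777+28028=88805,  q_9=1·3875+1787=5662
(x₁, y₁) = (88805, 5662);  88805² − 246·5662² = 1 ✓

88805 5662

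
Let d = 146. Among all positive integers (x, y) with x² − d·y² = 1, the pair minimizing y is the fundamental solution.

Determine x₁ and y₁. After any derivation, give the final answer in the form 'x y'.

145 12

√146 → a₀=12, period (12,24); ℓ=2 even so k=1
i=0: a=12 ⇒ p=12, q=1
i=1: a=12 ⇒ p=145, q=12
(x₁, y₁) = (145, 12);  145² − 146·12² = 1 ✓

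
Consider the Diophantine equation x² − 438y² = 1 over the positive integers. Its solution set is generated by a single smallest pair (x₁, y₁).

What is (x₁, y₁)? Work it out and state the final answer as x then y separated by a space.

293 14

d=438: √d = [20; 1,12,1,40] (ℓ=4, even), read p_3/q_3
i=0: a=20 ⇒ p=20, q=1
i=1: a=1 ⇒ p=21, q=1
i=2: a=12 ⇒ p=272, q=13
i=3: a=1 ⇒ p=293, q=14
fundamental: x₁=293, y₁=14  (since 85849 − 438·196 = 1)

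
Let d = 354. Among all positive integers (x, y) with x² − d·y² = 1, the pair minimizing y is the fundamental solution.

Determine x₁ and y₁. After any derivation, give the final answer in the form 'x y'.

258065 13716

d=354: √d = [18; 1,4,2,2,18,2,2,4,1,36] (ℓ=10, even), read p_9/q_9
step 0: (18, 1)  from 18·(1,0) + (0,1)
step 1: (19, 1)  from 1·(18,1) + (1,0)
…
step 8: (210294, 11177)  from 4·(47771,2539) + (19210,1021)
step 9: (258065, 13716)  from 1·(210294,11177) + (47771,2539)
(x₁, y₁) = (258065, 13716);  258065² − 354·13716² = 1 ✓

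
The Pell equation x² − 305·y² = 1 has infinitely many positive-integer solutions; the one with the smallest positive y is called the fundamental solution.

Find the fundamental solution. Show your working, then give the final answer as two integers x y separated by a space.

489 28

√305 = [17; 2,6,2,34, …], period ℓ=4 (even) → k=3
i=0: a=17 ⇒ p=17, q=1
…
i=2: a=6 ⇒ p=227, q=13
i=3: a=2 ⇒ p=489, q=28
→ (489, 28).  Check: 489²=239121, 305·28²=239120, difference 1.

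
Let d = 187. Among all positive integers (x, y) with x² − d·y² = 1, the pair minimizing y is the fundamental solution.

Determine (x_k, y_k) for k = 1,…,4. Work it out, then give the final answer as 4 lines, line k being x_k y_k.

1682 123
5658247 413772
19034341226 1391928885
64031518226017 4682448355368

√187 → a₀=13, period (1,2,13,2,1,26); ℓ=6 even so k=5
i=0: a=13 ⇒ p=13, q=1
i=1: a=1 ⇒ p=14, q=1
…
i=3: a=13 ⇒ p=547, q=40
i=4: a=2 ⇒ p=1135, q=83
i=5: a=1 ⇒ p=1682, q=123
(x₁, y₁) = (1682, 123);  1682² − 187·123² = 1 ✓
(1682+123√187)^2 = 5658247 + 413772√187
(1682+123√187)^3 = 19034341226 + 1391928885√187
(1682+123√187)^4 = 64031518226017 + 4682448355368√187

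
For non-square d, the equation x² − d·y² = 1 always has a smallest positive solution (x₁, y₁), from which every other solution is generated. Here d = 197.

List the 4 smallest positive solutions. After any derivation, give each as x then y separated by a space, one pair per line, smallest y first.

393 28
308897 22008
242792649 17298260
190834713217 13596410352

√197 → a₀=14, period (28); ℓ=1 odd so k=1
k=0  a_k=14  p_k/q_k = 14/1
k=1  a_k=28  p_k/q_k = 393/28
fundamental: x₁=393, y₁=28  (since 154449 − 197·784 = 1)
(393+28√197)^2 = 308897 + 22008√197
(393+28√197)^3 = 242792649 + 17298260√197
(393+28√197)^4 = 190834713217 + 13596410352√197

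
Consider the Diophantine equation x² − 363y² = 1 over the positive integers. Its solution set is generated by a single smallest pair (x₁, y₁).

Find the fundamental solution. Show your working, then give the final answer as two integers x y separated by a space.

362 19

d=363: √d = [19; 19,38] (ℓ=2, even), read p_1/q_1
k=0  a_k=19  p_k/q_k = 19/1
k=1  a_k=19  p_k/q_k = 362/19
→ (362, 19).  Check: 362²=131044, 363·19²=131043, difference 1.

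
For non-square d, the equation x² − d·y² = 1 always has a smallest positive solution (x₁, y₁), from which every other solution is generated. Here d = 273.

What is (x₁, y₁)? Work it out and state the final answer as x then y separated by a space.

727 44

√273 → a₀=16, period (1,1,10,1,1,32); ℓ=6 even so k=5
step 0: (16, 1)  from 16·(1,0) + (0,1)
step 1: (17, 1)  from 1·(16,1) + (1,0)
step 2: (33, 2)  from 1·(17,1) + (16,1)
step 3: (347, 21)  from 10·(33,2) + (17,1)
step 4: (380, 23)  from 1·(347,21) + (33,2)
step 5: (727, 44)  from 1·(380,23) + (347,21)
(x₁, y₁) = (727, 44);  727² − 273·44² = 1 ✓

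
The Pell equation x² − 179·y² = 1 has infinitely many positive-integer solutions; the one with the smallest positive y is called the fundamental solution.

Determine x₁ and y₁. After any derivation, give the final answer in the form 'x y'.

4190210 313191

√179 → a₀=13, period (2,1,1,1,3,…,1,2,26); ℓ=14 even so k=13
k=0  a_k=13  p_k/q_k = 13/1
…
k=2  a_k=1  p_k/q_k = 40/3
…
k=4  a_k=1  p_k/q_k = 107/8
…
k=9  a_k=3  p_k/q_k = 438125/32747
k=10  a_k=1  p_k/q_k = 575167/42990
…
k=12  a_k=1  p_k/q_k = 1588459/118727
k=13  a_k=2  p_k/q_k = 4190210/313191
fundamental: x₁=4190210, y₁=313191  (since 17557859844100 − 179·98088602481 = 1)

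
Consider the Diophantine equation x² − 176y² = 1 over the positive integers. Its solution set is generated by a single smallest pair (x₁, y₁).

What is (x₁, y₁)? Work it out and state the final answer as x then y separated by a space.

√176 → a₀=13, period (3,1,3,26); ℓ=4 even so k=3
step 0: (13, 1)  from 13·(1,0) + (0,1)
…
step 2: (53, 4)  from 1·(40,3) + (13,1)
step 3: (199, 15)  from 3·(53,4) + (40,3)
→ (199, 15).  Check: 199²=39601, 176·15²=39600, difference 1.

199 15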